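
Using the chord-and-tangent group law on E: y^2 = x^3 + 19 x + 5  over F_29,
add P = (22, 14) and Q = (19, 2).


P != Q, so use the chord formula.
s = (y2 - y1) / (x2 - x1) = (17) / (26) mod 29 = 4
x3 = s^2 - x1 - x2 mod 29 = 4^2 - 22 - 19 = 4
y3 = s (x1 - x3) - y1 mod 29 = 4 * (22 - 4) - 14 = 0

P + Q = (4, 0)


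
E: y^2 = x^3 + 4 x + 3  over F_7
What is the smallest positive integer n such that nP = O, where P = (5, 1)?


Compute successive multiples of P until we hit O:
  1P = (5, 1)
  2P = (5, 6)
  3P = O

ord(P) = 3


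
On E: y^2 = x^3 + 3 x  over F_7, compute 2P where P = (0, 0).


k = 2 = 10_2 (binary, LSB first: 01)
Double-and-add from P = (0, 0):
  bit 0 = 0: acc unchanged = O
  bit 1 = 1: acc = O + O = O

2P = O


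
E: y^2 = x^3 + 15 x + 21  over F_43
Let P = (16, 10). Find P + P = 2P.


Doubling: s = (3 x1^2 + a) / (2 y1)
s = (3*16^2 + 15) / (2*10) mod 43 = 37
x3 = s^2 - 2 x1 mod 43 = 37^2 - 2*16 = 4
y3 = s (x1 - x3) - y1 mod 43 = 37 * (16 - 4) - 10 = 4

2P = (4, 4)


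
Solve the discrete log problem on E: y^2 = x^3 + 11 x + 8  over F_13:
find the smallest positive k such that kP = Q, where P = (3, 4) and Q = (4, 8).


Enumerate multiples of P until we hit Q = (4, 8):
  1P = (3, 4)
  2P = (6, 11)
  3P = (8, 6)
  4P = (11, 11)
  5P = (2, 5)
  6P = (9, 2)
  7P = (4, 5)
  8P = (7, 5)
  9P = (12, 10)
  10P = (10, 0)
  11P = (12, 3)
  12P = (7, 8)
  13P = (4, 8)
Match found at i = 13.

k = 13


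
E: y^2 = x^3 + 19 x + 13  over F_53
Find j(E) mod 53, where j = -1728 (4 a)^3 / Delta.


Delta = -16(4 a^3 + 27 b^2) mod 53 = 49
-1728 * (4 a)^3 = -1728 * (4*19)^3 mod 53 = 47
j = 47 * 49^(-1) mod 53 = 28

j = 28 (mod 53)


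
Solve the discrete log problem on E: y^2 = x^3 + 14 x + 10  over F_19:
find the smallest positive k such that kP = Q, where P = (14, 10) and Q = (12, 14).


Enumerate multiples of P until we hit Q = (12, 14):
  1P = (14, 10)
  2P = (8, 11)
  3P = (6, 14)
  4P = (4, 4)
  5P = (12, 14)
Match found at i = 5.

k = 5


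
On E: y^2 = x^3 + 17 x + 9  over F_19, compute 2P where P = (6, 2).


Doubling: s = (3 x1^2 + a) / (2 y1)
s = (3*6^2 + 17) / (2*2) mod 19 = 17
x3 = s^2 - 2 x1 mod 19 = 17^2 - 2*6 = 11
y3 = s (x1 - x3) - y1 mod 19 = 17 * (6 - 11) - 2 = 8

2P = (11, 8)


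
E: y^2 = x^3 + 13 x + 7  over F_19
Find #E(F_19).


For each x in F_19, count y with y^2 = x^3 + 13 x + 7 mod 19:
  x = 0: RHS = 7, y in [8, 11]  -> 2 point(s)
  x = 3: RHS = 16, y in [4, 15]  -> 2 point(s)
  x = 4: RHS = 9, y in [3, 16]  -> 2 point(s)
  x = 5: RHS = 7, y in [8, 11]  -> 2 point(s)
  x = 6: RHS = 16, y in [4, 15]  -> 2 point(s)
  x = 7: RHS = 4, y in [2, 17]  -> 2 point(s)
  x = 9: RHS = 17, y in [6, 13]  -> 2 point(s)
  x = 10: RHS = 16, y in [4, 15]  -> 2 point(s)
  x = 13: RHS = 17, y in [6, 13]  -> 2 point(s)
  x = 14: RHS = 7, y in [8, 11]  -> 2 point(s)
  x = 15: RHS = 5, y in [9, 10]  -> 2 point(s)
  x = 16: RHS = 17, y in [6, 13]  -> 2 point(s)
  x = 17: RHS = 11, y in [7, 12]  -> 2 point(s)
Affine points: 26. Add the point at infinity: total = 27.

#E(F_19) = 27


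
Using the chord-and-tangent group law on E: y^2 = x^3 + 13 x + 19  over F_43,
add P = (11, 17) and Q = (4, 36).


P != Q, so use the chord formula.
s = (y2 - y1) / (x2 - x1) = (19) / (36) mod 43 = 28
x3 = s^2 - x1 - x2 mod 43 = 28^2 - 11 - 4 = 38
y3 = s (x1 - x3) - y1 mod 43 = 28 * (11 - 38) - 17 = 1

P + Q = (38, 1)


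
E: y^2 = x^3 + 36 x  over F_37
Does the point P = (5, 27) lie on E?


Check whether y^2 = x^3 + 36 x + 0 (mod 37) for (x, y) = (5, 27).
LHS: y^2 = 27^2 mod 37 = 26
RHS: x^3 + 36 x + 0 = 5^3 + 36*5 + 0 mod 37 = 9
LHS != RHS

No, not on the curve


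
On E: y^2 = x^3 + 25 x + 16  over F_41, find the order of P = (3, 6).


Compute successive multiples of P until we hit O:
  1P = (3, 6)
  2P = (31, 23)
  3P = (32, 13)
  4P = (22, 29)
  5P = (37, 37)
  6P = (34, 20)
  7P = (24, 7)
  8P = (18, 5)
  ... (continuing to 17P)
  17P = O

ord(P) = 17


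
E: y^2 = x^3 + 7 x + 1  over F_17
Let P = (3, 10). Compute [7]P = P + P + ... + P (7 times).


k = 7 = 111_2 (binary, LSB first: 111)
Double-and-add from P = (3, 10):
  bit 0 = 1: acc = O + (3, 10) = (3, 10)
  bit 1 = 1: acc = (3, 10) + (11, 7) = (5, 12)
  bit 2 = 1: acc = (5, 12) + (10, 0) = (3, 7)

7P = (3, 7)


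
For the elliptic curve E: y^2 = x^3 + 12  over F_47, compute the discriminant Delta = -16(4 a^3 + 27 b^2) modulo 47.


4 a^3 + 27 b^2 = 4*0^3 + 27*12^2 = 0 + 3888 = 3888
Delta = -16 * (3888) = -62208
Delta mod 47 = 20

Delta = 20 (mod 47)


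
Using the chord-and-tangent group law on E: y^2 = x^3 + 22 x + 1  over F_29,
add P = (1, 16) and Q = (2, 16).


P != Q, so use the chord formula.
s = (y2 - y1) / (x2 - x1) = (0) / (1) mod 29 = 0
x3 = s^2 - x1 - x2 mod 29 = 0^2 - 1 - 2 = 26
y3 = s (x1 - x3) - y1 mod 29 = 0 * (1 - 26) - 16 = 13

P + Q = (26, 13)


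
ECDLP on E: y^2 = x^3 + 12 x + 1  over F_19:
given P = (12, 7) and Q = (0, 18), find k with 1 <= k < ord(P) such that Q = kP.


Enumerate multiples of P until we hit Q = (0, 18):
  1P = (12, 7)
  2P = (0, 18)
Match found at i = 2.

k = 2


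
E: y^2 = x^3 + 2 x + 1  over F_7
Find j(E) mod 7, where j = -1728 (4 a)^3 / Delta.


Delta = -16(4 a^3 + 27 b^2) mod 7 = 1
-1728 * (4 a)^3 = -1728 * (4*2)^3 mod 7 = 1
j = 1 * 1^(-1) mod 7 = 1

j = 1 (mod 7)


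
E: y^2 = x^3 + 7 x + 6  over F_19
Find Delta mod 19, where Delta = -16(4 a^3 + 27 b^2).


4 a^3 + 27 b^2 = 4*7^3 + 27*6^2 = 1372 + 972 = 2344
Delta = -16 * (2344) = -37504
Delta mod 19 = 2

Delta = 2 (mod 19)


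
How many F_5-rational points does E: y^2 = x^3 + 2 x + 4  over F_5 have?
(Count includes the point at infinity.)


For each x in F_5, count y with y^2 = x^3 + 2 x + 4 mod 5:
  x = 0: RHS = 4, y in [2, 3]  -> 2 point(s)
  x = 2: RHS = 1, y in [1, 4]  -> 2 point(s)
  x = 4: RHS = 1, y in [1, 4]  -> 2 point(s)
Affine points: 6. Add the point at infinity: total = 7.

#E(F_5) = 7


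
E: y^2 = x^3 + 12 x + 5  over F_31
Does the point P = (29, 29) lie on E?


Check whether y^2 = x^3 + 12 x + 5 (mod 31) for (x, y) = (29, 29).
LHS: y^2 = 29^2 mod 31 = 4
RHS: x^3 + 12 x + 5 = 29^3 + 12*29 + 5 mod 31 = 4
LHS = RHS

Yes, on the curve


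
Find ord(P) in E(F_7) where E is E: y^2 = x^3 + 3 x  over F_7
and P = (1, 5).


Compute successive multiples of P until we hit O:
  1P = (1, 5)
  2P = (2, 0)
  3P = (1, 2)
  4P = O

ord(P) = 4


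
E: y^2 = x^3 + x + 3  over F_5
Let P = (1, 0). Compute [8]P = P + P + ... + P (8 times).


k = 8 = 1000_2 (binary, LSB first: 0001)
Double-and-add from P = (1, 0):
  bit 0 = 0: acc unchanged = O
  bit 1 = 0: acc unchanged = O
  bit 2 = 0: acc unchanged = O
  bit 3 = 1: acc = O + O = O

8P = O


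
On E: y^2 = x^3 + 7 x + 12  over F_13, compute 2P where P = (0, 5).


Doubling: s = (3 x1^2 + a) / (2 y1)
s = (3*0^2 + 7) / (2*5) mod 13 = 2
x3 = s^2 - 2 x1 mod 13 = 2^2 - 2*0 = 4
y3 = s (x1 - x3) - y1 mod 13 = 2 * (0 - 4) - 5 = 0

2P = (4, 0)


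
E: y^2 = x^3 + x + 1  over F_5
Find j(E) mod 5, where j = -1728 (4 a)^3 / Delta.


Delta = -16(4 a^3 + 27 b^2) mod 5 = 4
-1728 * (4 a)^3 = -1728 * (4*1)^3 mod 5 = 3
j = 3 * 4^(-1) mod 5 = 2

j = 2 (mod 5)


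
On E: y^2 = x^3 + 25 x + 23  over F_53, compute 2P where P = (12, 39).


Doubling: s = (3 x1^2 + a) / (2 y1)
s = (3*12^2 + 25) / (2*39) mod 53 = 31
x3 = s^2 - 2 x1 mod 53 = 31^2 - 2*12 = 36
y3 = s (x1 - x3) - y1 mod 53 = 31 * (12 - 36) - 39 = 12

2P = (36, 12)


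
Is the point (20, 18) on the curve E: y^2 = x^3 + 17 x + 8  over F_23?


Check whether y^2 = x^3 + 17 x + 8 (mod 23) for (x, y) = (20, 18).
LHS: y^2 = 18^2 mod 23 = 2
RHS: x^3 + 17 x + 8 = 20^3 + 17*20 + 8 mod 23 = 22
LHS != RHS

No, not on the curve


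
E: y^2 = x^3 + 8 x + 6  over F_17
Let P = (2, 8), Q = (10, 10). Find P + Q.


P != Q, so use the chord formula.
s = (y2 - y1) / (x2 - x1) = (2) / (8) mod 17 = 13
x3 = s^2 - x1 - x2 mod 17 = 13^2 - 2 - 10 = 4
y3 = s (x1 - x3) - y1 mod 17 = 13 * (2 - 4) - 8 = 0

P + Q = (4, 0)


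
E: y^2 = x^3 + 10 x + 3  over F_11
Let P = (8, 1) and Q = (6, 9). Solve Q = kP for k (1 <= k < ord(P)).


Enumerate multiples of P until we hit Q = (6, 9):
  1P = (8, 1)
  2P = (10, 6)
  3P = (2, 3)
  4P = (6, 2)
  5P = (0, 6)
  6P = (7, 8)
  7P = (1, 5)
  8P = (3, 4)
  9P = (3, 7)
  10P = (1, 6)
  11P = (7, 3)
  12P = (0, 5)
  13P = (6, 9)
Match found at i = 13.

k = 13


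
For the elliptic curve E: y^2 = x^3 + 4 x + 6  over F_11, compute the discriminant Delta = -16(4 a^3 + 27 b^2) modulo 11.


4 a^3 + 27 b^2 = 4*4^3 + 27*6^2 = 256 + 972 = 1228
Delta = -16 * (1228) = -19648
Delta mod 11 = 9

Delta = 9 (mod 11)


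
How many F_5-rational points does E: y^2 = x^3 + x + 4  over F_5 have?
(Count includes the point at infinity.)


For each x in F_5, count y with y^2 = x^3 + 1 x + 4 mod 5:
  x = 0: RHS = 4, y in [2, 3]  -> 2 point(s)
  x = 1: RHS = 1, y in [1, 4]  -> 2 point(s)
  x = 2: RHS = 4, y in [2, 3]  -> 2 point(s)
  x = 3: RHS = 4, y in [2, 3]  -> 2 point(s)
Affine points: 8. Add the point at infinity: total = 9.

#E(F_5) = 9


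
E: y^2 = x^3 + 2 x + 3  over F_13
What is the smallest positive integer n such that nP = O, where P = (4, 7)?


Compute successive multiples of P until we hit O:
  1P = (4, 7)
  2P = (9, 3)
  3P = (10, 3)
  4P = (11, 2)
  5P = (7, 10)
  6P = (3, 7)
  7P = (6, 6)
  8P = (0, 4)
  ... (continuing to 18P)
  18P = O

ord(P) = 18


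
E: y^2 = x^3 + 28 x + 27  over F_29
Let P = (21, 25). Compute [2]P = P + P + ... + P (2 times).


k = 2 = 10_2 (binary, LSB first: 01)
Double-and-add from P = (21, 25):
  bit 0 = 0: acc unchanged = O
  bit 1 = 1: acc = O + (11, 19) = (11, 19)

2P = (11, 19)


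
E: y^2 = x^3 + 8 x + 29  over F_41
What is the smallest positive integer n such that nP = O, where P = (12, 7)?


Compute successive multiples of P until we hit O:
  1P = (12, 7)
  2P = (40, 15)
  3P = (10, 17)
  4P = (3, 30)
  5P = (30, 39)
  6P = (30, 2)
  7P = (3, 11)
  8P = (10, 24)
  ... (continuing to 11P)
  11P = O

ord(P) = 11


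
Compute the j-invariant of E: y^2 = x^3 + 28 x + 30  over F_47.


Delta = -16(4 a^3 + 27 b^2) mod 47 = 27
-1728 * (4 a)^3 = -1728 * (4*28)^3 mod 47 = 44
j = 44 * 27^(-1) mod 47 = 26

j = 26 (mod 47)


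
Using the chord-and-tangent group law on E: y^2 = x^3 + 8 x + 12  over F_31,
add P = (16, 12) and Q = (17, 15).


P != Q, so use the chord formula.
s = (y2 - y1) / (x2 - x1) = (3) / (1) mod 31 = 3
x3 = s^2 - x1 - x2 mod 31 = 3^2 - 16 - 17 = 7
y3 = s (x1 - x3) - y1 mod 31 = 3 * (16 - 7) - 12 = 15

P + Q = (7, 15)


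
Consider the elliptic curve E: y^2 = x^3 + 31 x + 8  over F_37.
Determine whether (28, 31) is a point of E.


Check whether y^2 = x^3 + 31 x + 8 (mod 37) for (x, y) = (28, 31).
LHS: y^2 = 31^2 mod 37 = 36
RHS: x^3 + 31 x + 8 = 28^3 + 31*28 + 8 mod 37 = 36
LHS = RHS

Yes, on the curve


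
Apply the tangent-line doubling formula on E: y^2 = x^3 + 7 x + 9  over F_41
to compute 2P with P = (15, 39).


Doubling: s = (3 x1^2 + a) / (2 y1)
s = (3*15^2 + 7) / (2*39) mod 41 = 14
x3 = s^2 - 2 x1 mod 41 = 14^2 - 2*15 = 2
y3 = s (x1 - x3) - y1 mod 41 = 14 * (15 - 2) - 39 = 20

2P = (2, 20)


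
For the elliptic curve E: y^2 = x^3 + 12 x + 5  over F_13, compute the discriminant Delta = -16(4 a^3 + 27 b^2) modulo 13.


4 a^3 + 27 b^2 = 4*12^3 + 27*5^2 = 6912 + 675 = 7587
Delta = -16 * (7587) = -121392
Delta mod 13 = 2

Delta = 2 (mod 13)


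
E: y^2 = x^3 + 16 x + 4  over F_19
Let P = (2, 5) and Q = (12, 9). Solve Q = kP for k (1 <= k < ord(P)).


Enumerate multiples of P until we hit Q = (12, 9):
  1P = (2, 5)
  2P = (16, 9)
  3P = (10, 9)
  4P = (12, 9)
Match found at i = 4.

k = 4


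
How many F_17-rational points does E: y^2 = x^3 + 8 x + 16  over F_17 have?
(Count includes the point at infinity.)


For each x in F_17, count y with y^2 = x^3 + 8 x + 16 mod 17:
  x = 0: RHS = 16, y in [4, 13]  -> 2 point(s)
  x = 1: RHS = 8, y in [5, 12]  -> 2 point(s)
  x = 3: RHS = 16, y in [4, 13]  -> 2 point(s)
  x = 6: RHS = 8, y in [5, 12]  -> 2 point(s)
  x = 9: RHS = 1, y in [1, 16]  -> 2 point(s)
  x = 10: RHS = 8, y in [5, 12]  -> 2 point(s)
  x = 12: RHS = 4, y in [2, 15]  -> 2 point(s)
  x = 14: RHS = 16, y in [4, 13]  -> 2 point(s)
  x = 15: RHS = 9, y in [3, 14]  -> 2 point(s)
Affine points: 18. Add the point at infinity: total = 19.

#E(F_17) = 19


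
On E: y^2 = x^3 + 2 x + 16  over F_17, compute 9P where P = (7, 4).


k = 9 = 1001_2 (binary, LSB first: 1001)
Double-and-add from P = (7, 4):
  bit 0 = 1: acc = O + (7, 4) = (7, 4)
  bit 1 = 0: acc unchanged = (7, 4)
  bit 2 = 0: acc unchanged = (7, 4)
  bit 3 = 1: acc = (7, 4) + (10, 13) = (9, 7)

9P = (9, 7)


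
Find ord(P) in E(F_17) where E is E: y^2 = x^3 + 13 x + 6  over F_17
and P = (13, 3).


Compute successive multiples of P until we hit O:
  1P = (13, 3)
  2P = (7, 7)
  3P = (5, 3)
  4P = (16, 14)
  5P = (9, 6)
  6P = (3, 15)
  7P = (14, 5)
  8P = (11, 1)
  ... (continuing to 17P)
  17P = O

ord(P) = 17


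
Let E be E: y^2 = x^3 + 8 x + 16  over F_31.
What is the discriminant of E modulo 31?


4 a^3 + 27 b^2 = 4*8^3 + 27*16^2 = 2048 + 6912 = 8960
Delta = -16 * (8960) = -143360
Delta mod 31 = 15

Delta = 15 (mod 31)


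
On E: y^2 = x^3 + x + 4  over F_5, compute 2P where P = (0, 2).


Doubling: s = (3 x1^2 + a) / (2 y1)
s = (3*0^2 + 1) / (2*2) mod 5 = 4
x3 = s^2 - 2 x1 mod 5 = 4^2 - 2*0 = 1
y3 = s (x1 - x3) - y1 mod 5 = 4 * (0 - 1) - 2 = 4

2P = (1, 4)


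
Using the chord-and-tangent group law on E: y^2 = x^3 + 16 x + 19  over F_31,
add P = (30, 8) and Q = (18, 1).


P != Q, so use the chord formula.
s = (y2 - y1) / (x2 - x1) = (24) / (19) mod 31 = 29
x3 = s^2 - x1 - x2 mod 31 = 29^2 - 30 - 18 = 18
y3 = s (x1 - x3) - y1 mod 31 = 29 * (30 - 18) - 8 = 30

P + Q = (18, 30)


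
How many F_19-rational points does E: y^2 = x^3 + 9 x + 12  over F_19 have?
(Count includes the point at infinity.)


For each x in F_19, count y with y^2 = x^3 + 9 x + 12 mod 19:
  x = 2: RHS = 0, y in [0]  -> 1 point(s)
  x = 3: RHS = 9, y in [3, 16]  -> 2 point(s)
  x = 4: RHS = 17, y in [6, 13]  -> 2 point(s)
  x = 5: RHS = 11, y in [7, 12]  -> 2 point(s)
  x = 6: RHS = 16, y in [4, 15]  -> 2 point(s)
  x = 7: RHS = 0, y in [0]  -> 1 point(s)
  x = 8: RHS = 7, y in [8, 11]  -> 2 point(s)
  x = 9: RHS = 5, y in [9, 10]  -> 2 point(s)
  x = 10: RHS = 0, y in [0]  -> 1 point(s)
  x = 11: RHS = 17, y in [6, 13]  -> 2 point(s)
  x = 12: RHS = 5, y in [9, 10]  -> 2 point(s)
  x = 15: RHS = 7, y in [8, 11]  -> 2 point(s)
  x = 17: RHS = 5, y in [9, 10]  -> 2 point(s)
Affine points: 23. Add the point at infinity: total = 24.

#E(F_19) = 24


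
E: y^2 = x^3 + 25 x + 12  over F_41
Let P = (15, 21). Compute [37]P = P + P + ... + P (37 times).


k = 37 = 100101_2 (binary, LSB first: 101001)
Double-and-add from P = (15, 21):
  bit 0 = 1: acc = O + (15, 21) = (15, 21)
  bit 1 = 0: acc unchanged = (15, 21)
  bit 2 = 1: acc = (15, 21) + (32, 1) = (30, 28)
  bit 3 = 0: acc unchanged = (30, 28)
  bit 4 = 0: acc unchanged = (30, 28)
  bit 5 = 1: acc = (30, 28) + (13, 22) = (16, 30)

37P = (16, 30)


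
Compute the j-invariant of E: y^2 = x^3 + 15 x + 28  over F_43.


Delta = -16(4 a^3 + 27 b^2) mod 43 = 12
-1728 * (4 a)^3 = -1728 * (4*15)^3 mod 43 = 41
j = 41 * 12^(-1) mod 43 = 7

j = 7 (mod 43)


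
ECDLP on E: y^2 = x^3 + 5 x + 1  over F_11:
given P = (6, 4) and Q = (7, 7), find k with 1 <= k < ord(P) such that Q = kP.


Enumerate multiples of P until we hit Q = (7, 7):
  1P = (6, 4)
  2P = (0, 1)
  3P = (8, 6)
  4P = (9, 4)
  5P = (7, 7)
Match found at i = 5.

k = 5


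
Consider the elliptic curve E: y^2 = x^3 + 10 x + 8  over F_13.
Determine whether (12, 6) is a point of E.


Check whether y^2 = x^3 + 10 x + 8 (mod 13) for (x, y) = (12, 6).
LHS: y^2 = 6^2 mod 13 = 10
RHS: x^3 + 10 x + 8 = 12^3 + 10*12 + 8 mod 13 = 10
LHS = RHS

Yes, on the curve


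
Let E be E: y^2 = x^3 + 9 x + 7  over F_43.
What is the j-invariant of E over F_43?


Delta = -16(4 a^3 + 27 b^2) mod 43 = 30
-1728 * (4 a)^3 = -1728 * (4*9)^3 mod 43 = 35
j = 35 * 30^(-1) mod 43 = 37

j = 37 (mod 43)


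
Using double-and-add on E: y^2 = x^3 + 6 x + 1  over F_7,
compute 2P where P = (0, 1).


k = 2 = 10_2 (binary, LSB first: 01)
Double-and-add from P = (0, 1):
  bit 0 = 0: acc unchanged = O
  bit 1 = 1: acc = O + (2, 0) = (2, 0)

2P = (2, 0)


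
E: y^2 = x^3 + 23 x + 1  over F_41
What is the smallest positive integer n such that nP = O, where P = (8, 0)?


Compute successive multiples of P until we hit O:
  1P = (8, 0)
  2P = O

ord(P) = 2


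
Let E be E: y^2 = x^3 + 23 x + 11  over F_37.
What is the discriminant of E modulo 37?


4 a^3 + 27 b^2 = 4*23^3 + 27*11^2 = 48668 + 3267 = 51935
Delta = -16 * (51935) = -830960
Delta mod 37 = 23

Delta = 23 (mod 37)


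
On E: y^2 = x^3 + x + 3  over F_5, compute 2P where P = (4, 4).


Doubling: s = (3 x1^2 + a) / (2 y1)
s = (3*4^2 + 1) / (2*4) mod 5 = 3
x3 = s^2 - 2 x1 mod 5 = 3^2 - 2*4 = 1
y3 = s (x1 - x3) - y1 mod 5 = 3 * (4 - 1) - 4 = 0

2P = (1, 0)


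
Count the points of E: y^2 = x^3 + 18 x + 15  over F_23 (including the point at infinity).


For each x in F_23, count y with y^2 = x^3 + 18 x + 15 mod 23:
  x = 2: RHS = 13, y in [6, 17]  -> 2 point(s)
  x = 3: RHS = 4, y in [2, 21]  -> 2 point(s)
  x = 4: RHS = 13, y in [6, 17]  -> 2 point(s)
  x = 5: RHS = 0, y in [0]  -> 1 point(s)
  x = 7: RHS = 1, y in [1, 22]  -> 2 point(s)
  x = 8: RHS = 4, y in [2, 21]  -> 2 point(s)
  x = 9: RHS = 9, y in [3, 20]  -> 2 point(s)
  x = 11: RHS = 3, y in [7, 16]  -> 2 point(s)
  x = 12: RHS = 4, y in [2, 21]  -> 2 point(s)
  x = 13: RHS = 8, y in [10, 13]  -> 2 point(s)
  x = 15: RHS = 3, y in [7, 16]  -> 2 point(s)
  x = 16: RHS = 6, y in [11, 12]  -> 2 point(s)
  x = 17: RHS = 13, y in [6, 17]  -> 2 point(s)
  x = 20: RHS = 3, y in [7, 16]  -> 2 point(s)
Affine points: 27. Add the point at infinity: total = 28.

#E(F_23) = 28


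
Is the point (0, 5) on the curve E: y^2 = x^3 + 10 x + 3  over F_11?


Check whether y^2 = x^3 + 10 x + 3 (mod 11) for (x, y) = (0, 5).
LHS: y^2 = 5^2 mod 11 = 3
RHS: x^3 + 10 x + 3 = 0^3 + 10*0 + 3 mod 11 = 3
LHS = RHS

Yes, on the curve


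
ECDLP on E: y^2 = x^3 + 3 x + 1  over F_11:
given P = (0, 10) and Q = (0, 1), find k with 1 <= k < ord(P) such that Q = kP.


Enumerate multiples of P until we hit Q = (0, 1):
  1P = (0, 10)
  2P = (5, 3)
  3P = (4, 0)
  4P = (5, 8)
  5P = (0, 1)
Match found at i = 5.

k = 5


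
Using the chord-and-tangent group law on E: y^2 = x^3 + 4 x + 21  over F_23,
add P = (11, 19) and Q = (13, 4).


P != Q, so use the chord formula.
s = (y2 - y1) / (x2 - x1) = (8) / (2) mod 23 = 4
x3 = s^2 - x1 - x2 mod 23 = 4^2 - 11 - 13 = 15
y3 = s (x1 - x3) - y1 mod 23 = 4 * (11 - 15) - 19 = 11

P + Q = (15, 11)


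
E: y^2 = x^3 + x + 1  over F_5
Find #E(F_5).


For each x in F_5, count y with y^2 = x^3 + 1 x + 1 mod 5:
  x = 0: RHS = 1, y in [1, 4]  -> 2 point(s)
  x = 2: RHS = 1, y in [1, 4]  -> 2 point(s)
  x = 3: RHS = 1, y in [1, 4]  -> 2 point(s)
  x = 4: RHS = 4, y in [2, 3]  -> 2 point(s)
Affine points: 8. Add the point at infinity: total = 9.

#E(F_5) = 9


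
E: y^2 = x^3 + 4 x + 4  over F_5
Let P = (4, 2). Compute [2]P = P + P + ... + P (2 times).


k = 2 = 10_2 (binary, LSB first: 01)
Double-and-add from P = (4, 2):
  bit 0 = 0: acc unchanged = O
  bit 1 = 1: acc = O + (1, 2) = (1, 2)

2P = (1, 2)


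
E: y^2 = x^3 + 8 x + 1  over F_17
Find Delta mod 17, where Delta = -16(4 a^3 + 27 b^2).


4 a^3 + 27 b^2 = 4*8^3 + 27*1^2 = 2048 + 27 = 2075
Delta = -16 * (2075) = -33200
Delta mod 17 = 1

Delta = 1 (mod 17)


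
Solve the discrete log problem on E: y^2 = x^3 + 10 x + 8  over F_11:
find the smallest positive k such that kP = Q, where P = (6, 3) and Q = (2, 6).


Enumerate multiples of P until we hit Q = (2, 6):
  1P = (6, 3)
  2P = (2, 6)
Match found at i = 2.

k = 2


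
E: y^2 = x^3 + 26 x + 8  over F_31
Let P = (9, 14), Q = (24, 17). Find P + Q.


P != Q, so use the chord formula.
s = (y2 - y1) / (x2 - x1) = (3) / (15) mod 31 = 25
x3 = s^2 - x1 - x2 mod 31 = 25^2 - 9 - 24 = 3
y3 = s (x1 - x3) - y1 mod 31 = 25 * (9 - 3) - 14 = 12

P + Q = (3, 12)


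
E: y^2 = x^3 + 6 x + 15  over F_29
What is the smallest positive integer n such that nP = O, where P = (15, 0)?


Compute successive multiples of P until we hit O:
  1P = (15, 0)
  2P = O

ord(P) = 2


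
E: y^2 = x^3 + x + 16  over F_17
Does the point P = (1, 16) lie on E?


Check whether y^2 = x^3 + 1 x + 16 (mod 17) for (x, y) = (1, 16).
LHS: y^2 = 16^2 mod 17 = 1
RHS: x^3 + 1 x + 16 = 1^3 + 1*1 + 16 mod 17 = 1
LHS = RHS

Yes, on the curve


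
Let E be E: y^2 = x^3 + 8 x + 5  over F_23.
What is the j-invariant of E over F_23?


Delta = -16(4 a^3 + 27 b^2) mod 23 = 17
-1728 * (4 a)^3 = -1728 * (4*8)^3 mod 23 = 21
j = 21 * 17^(-1) mod 23 = 8

j = 8 (mod 23)


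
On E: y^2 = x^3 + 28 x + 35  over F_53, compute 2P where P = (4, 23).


Doubling: s = (3 x1^2 + a) / (2 y1)
s = (3*4^2 + 28) / (2*23) mod 53 = 27
x3 = s^2 - 2 x1 mod 53 = 27^2 - 2*4 = 32
y3 = s (x1 - x3) - y1 mod 53 = 27 * (4 - 32) - 23 = 16

2P = (32, 16)


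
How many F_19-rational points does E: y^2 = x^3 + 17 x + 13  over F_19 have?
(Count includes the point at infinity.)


For each x in F_19, count y with y^2 = x^3 + 17 x + 13 mod 19:
  x = 2: RHS = 17, y in [6, 13]  -> 2 point(s)
  x = 7: RHS = 0, y in [0]  -> 1 point(s)
  x = 10: RHS = 5, y in [9, 10]  -> 2 point(s)
  x = 11: RHS = 11, y in [7, 12]  -> 2 point(s)
  x = 12: RHS = 7, y in [8, 11]  -> 2 point(s)
  x = 16: RHS = 11, y in [7, 12]  -> 2 point(s)
  x = 17: RHS = 9, y in [3, 16]  -> 2 point(s)
Affine points: 13. Add the point at infinity: total = 14.

#E(F_19) = 14


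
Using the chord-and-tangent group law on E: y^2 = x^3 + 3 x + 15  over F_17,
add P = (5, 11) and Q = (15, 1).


P != Q, so use the chord formula.
s = (y2 - y1) / (x2 - x1) = (7) / (10) mod 17 = 16
x3 = s^2 - x1 - x2 mod 17 = 16^2 - 5 - 15 = 15
y3 = s (x1 - x3) - y1 mod 17 = 16 * (5 - 15) - 11 = 16

P + Q = (15, 16)


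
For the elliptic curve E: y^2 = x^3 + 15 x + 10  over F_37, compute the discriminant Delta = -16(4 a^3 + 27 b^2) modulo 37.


4 a^3 + 27 b^2 = 4*15^3 + 27*10^2 = 13500 + 2700 = 16200
Delta = -16 * (16200) = -259200
Delta mod 37 = 22

Delta = 22 (mod 37)


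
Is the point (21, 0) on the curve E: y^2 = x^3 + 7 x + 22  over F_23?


Check whether y^2 = x^3 + 7 x + 22 (mod 23) for (x, y) = (21, 0).
LHS: y^2 = 0^2 mod 23 = 0
RHS: x^3 + 7 x + 22 = 21^3 + 7*21 + 22 mod 23 = 0
LHS = RHS

Yes, on the curve


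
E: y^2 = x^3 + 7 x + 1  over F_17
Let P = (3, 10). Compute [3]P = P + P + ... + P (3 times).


k = 3 = 11_2 (binary, LSB first: 11)
Double-and-add from P = (3, 10):
  bit 0 = 1: acc = O + (3, 10) = (3, 10)
  bit 1 = 1: acc = (3, 10) + (11, 7) = (5, 12)

3P = (5, 12)


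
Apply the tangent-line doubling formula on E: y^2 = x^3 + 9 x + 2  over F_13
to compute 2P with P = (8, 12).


Doubling: s = (3 x1^2 + a) / (2 y1)
s = (3*8^2 + 9) / (2*12) mod 13 = 10
x3 = s^2 - 2 x1 mod 13 = 10^2 - 2*8 = 6
y3 = s (x1 - x3) - y1 mod 13 = 10 * (8 - 6) - 12 = 8

2P = (6, 8)


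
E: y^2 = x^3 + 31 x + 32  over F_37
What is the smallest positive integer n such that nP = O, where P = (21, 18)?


Compute successive multiples of P until we hit O:
  1P = (21, 18)
  2P = (35, 31)
  3P = (30, 8)
  4P = (32, 23)
  5P = (5, 33)
  6P = (10, 11)
  7P = (22, 15)
  8P = (3, 2)
  ... (continuing to 22P)
  22P = O

ord(P) = 22


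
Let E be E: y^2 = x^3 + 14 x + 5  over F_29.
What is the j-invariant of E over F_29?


Delta = -16(4 a^3 + 27 b^2) mod 29 = 25
-1728 * (4 a)^3 = -1728 * (4*14)^3 mod 29 = 20
j = 20 * 25^(-1) mod 29 = 24

j = 24 (mod 29)


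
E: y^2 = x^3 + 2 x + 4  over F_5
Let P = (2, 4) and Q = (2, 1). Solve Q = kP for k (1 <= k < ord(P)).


Enumerate multiples of P until we hit Q = (2, 1):
  1P = (2, 4)
  2P = (0, 2)
  3P = (4, 4)
  4P = (4, 1)
  5P = (0, 3)
  6P = (2, 1)
Match found at i = 6.

k = 6


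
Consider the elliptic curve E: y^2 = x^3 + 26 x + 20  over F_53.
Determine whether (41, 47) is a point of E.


Check whether y^2 = x^3 + 26 x + 20 (mod 53) for (x, y) = (41, 47).
LHS: y^2 = 47^2 mod 53 = 36
RHS: x^3 + 26 x + 20 = 41^3 + 26*41 + 20 mod 53 = 47
LHS != RHS

No, not on the curve


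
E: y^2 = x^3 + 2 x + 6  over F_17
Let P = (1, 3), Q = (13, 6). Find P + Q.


P != Q, so use the chord formula.
s = (y2 - y1) / (x2 - x1) = (3) / (12) mod 17 = 13
x3 = s^2 - x1 - x2 mod 17 = 13^2 - 1 - 13 = 2
y3 = s (x1 - x3) - y1 mod 17 = 13 * (1 - 2) - 3 = 1

P + Q = (2, 1)


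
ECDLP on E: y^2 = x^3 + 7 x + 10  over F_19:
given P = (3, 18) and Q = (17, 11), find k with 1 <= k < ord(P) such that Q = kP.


Enumerate multiples of P until we hit Q = (17, 11):
  1P = (3, 18)
  2P = (17, 11)
Match found at i = 2.

k = 2


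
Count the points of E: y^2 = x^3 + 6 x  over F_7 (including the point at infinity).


For each x in F_7, count y with y^2 = x^3 + 6 x + 0 mod 7:
  x = 0: RHS = 0, y in [0]  -> 1 point(s)
  x = 1: RHS = 0, y in [0]  -> 1 point(s)
  x = 4: RHS = 4, y in [2, 5]  -> 2 point(s)
  x = 5: RHS = 1, y in [1, 6]  -> 2 point(s)
  x = 6: RHS = 0, y in [0]  -> 1 point(s)
Affine points: 7. Add the point at infinity: total = 8.

#E(F_7) = 8


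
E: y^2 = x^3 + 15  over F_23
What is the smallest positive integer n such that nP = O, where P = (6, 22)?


Compute successive multiples of P until we hit O:
  1P = (6, 22)
  2P = (6, 1)
  3P = O

ord(P) = 3


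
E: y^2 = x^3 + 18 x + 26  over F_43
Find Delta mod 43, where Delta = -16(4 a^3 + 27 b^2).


4 a^3 + 27 b^2 = 4*18^3 + 27*26^2 = 23328 + 18252 = 41580
Delta = -16 * (41580) = -665280
Delta mod 43 = 16

Delta = 16 (mod 43)


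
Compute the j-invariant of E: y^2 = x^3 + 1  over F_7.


Delta = -16(4 a^3 + 27 b^2) mod 7 = 2
-1728 * (4 a)^3 = -1728 * (4*0)^3 mod 7 = 0
j = 0 * 2^(-1) mod 7 = 0

j = 0 (mod 7)


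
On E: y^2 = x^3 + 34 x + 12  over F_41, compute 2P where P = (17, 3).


Doubling: s = (3 x1^2 + a) / (2 y1)
s = (3*17^2 + 34) / (2*3) mod 41 = 34
x3 = s^2 - 2 x1 mod 41 = 34^2 - 2*17 = 15
y3 = s (x1 - x3) - y1 mod 41 = 34 * (17 - 15) - 3 = 24

2P = (15, 24)


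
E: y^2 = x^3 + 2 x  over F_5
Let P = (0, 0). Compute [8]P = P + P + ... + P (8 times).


k = 8 = 1000_2 (binary, LSB first: 0001)
Double-and-add from P = (0, 0):
  bit 0 = 0: acc unchanged = O
  bit 1 = 0: acc unchanged = O
  bit 2 = 0: acc unchanged = O
  bit 3 = 1: acc = O + O = O

8P = O


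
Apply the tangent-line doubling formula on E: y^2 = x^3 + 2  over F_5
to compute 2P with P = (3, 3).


Doubling: s = (3 x1^2 + a) / (2 y1)
s = (3*3^2 + 0) / (2*3) mod 5 = 2
x3 = s^2 - 2 x1 mod 5 = 2^2 - 2*3 = 3
y3 = s (x1 - x3) - y1 mod 5 = 2 * (3 - 3) - 3 = 2

2P = (3, 2)


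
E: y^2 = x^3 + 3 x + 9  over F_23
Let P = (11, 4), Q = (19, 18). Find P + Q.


P != Q, so use the chord formula.
s = (y2 - y1) / (x2 - x1) = (14) / (8) mod 23 = 19
x3 = s^2 - x1 - x2 mod 23 = 19^2 - 11 - 19 = 9
y3 = s (x1 - x3) - y1 mod 23 = 19 * (11 - 9) - 4 = 11

P + Q = (9, 11)


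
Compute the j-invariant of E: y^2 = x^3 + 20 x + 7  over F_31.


Delta = -16(4 a^3 + 27 b^2) mod 31 = 1
-1728 * (4 a)^3 = -1728 * (4*20)^3 mod 31 = 1
j = 1 * 1^(-1) mod 31 = 1

j = 1 (mod 31)


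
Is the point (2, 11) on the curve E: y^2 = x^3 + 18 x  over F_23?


Check whether y^2 = x^3 + 18 x + 0 (mod 23) for (x, y) = (2, 11).
LHS: y^2 = 11^2 mod 23 = 6
RHS: x^3 + 18 x + 0 = 2^3 + 18*2 + 0 mod 23 = 21
LHS != RHS

No, not on the curve


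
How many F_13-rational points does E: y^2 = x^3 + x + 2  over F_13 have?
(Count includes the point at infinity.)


For each x in F_13, count y with y^2 = x^3 + 1 x + 2 mod 13:
  x = 1: RHS = 4, y in [2, 11]  -> 2 point(s)
  x = 2: RHS = 12, y in [5, 8]  -> 2 point(s)
  x = 6: RHS = 3, y in [4, 9]  -> 2 point(s)
  x = 7: RHS = 1, y in [1, 12]  -> 2 point(s)
  x = 9: RHS = 12, y in [5, 8]  -> 2 point(s)
  x = 12: RHS = 0, y in [0]  -> 1 point(s)
Affine points: 11. Add the point at infinity: total = 12.

#E(F_13) = 12


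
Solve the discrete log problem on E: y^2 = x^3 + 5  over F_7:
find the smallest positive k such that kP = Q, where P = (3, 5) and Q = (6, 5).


Enumerate multiples of P until we hit Q = (6, 5):
  1P = (3, 5)
  2P = (5, 5)
  3P = (6, 2)
  4P = (6, 5)
Match found at i = 4.

k = 4


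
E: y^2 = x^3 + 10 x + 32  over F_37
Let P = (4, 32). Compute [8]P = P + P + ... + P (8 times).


k = 8 = 1000_2 (binary, LSB first: 0001)
Double-and-add from P = (4, 32):
  bit 0 = 0: acc unchanged = O
  bit 1 = 0: acc unchanged = O
  bit 2 = 0: acc unchanged = O
  bit 3 = 1: acc = O + (13, 19) = (13, 19)

8P = (13, 19)


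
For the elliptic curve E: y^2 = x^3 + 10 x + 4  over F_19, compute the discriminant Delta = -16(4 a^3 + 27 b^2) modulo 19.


4 a^3 + 27 b^2 = 4*10^3 + 27*4^2 = 4000 + 432 = 4432
Delta = -16 * (4432) = -70912
Delta mod 19 = 15

Delta = 15 (mod 19)


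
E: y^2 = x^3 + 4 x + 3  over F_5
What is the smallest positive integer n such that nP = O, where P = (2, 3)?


Compute successive multiples of P until we hit O:
  1P = (2, 3)
  2P = (2, 2)
  3P = O

ord(P) = 3


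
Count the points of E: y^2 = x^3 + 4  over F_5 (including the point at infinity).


For each x in F_5, count y with y^2 = x^3 + 0 x + 4 mod 5:
  x = 0: RHS = 4, y in [2, 3]  -> 2 point(s)
  x = 1: RHS = 0, y in [0]  -> 1 point(s)
  x = 3: RHS = 1, y in [1, 4]  -> 2 point(s)
Affine points: 5. Add the point at infinity: total = 6.

#E(F_5) = 6


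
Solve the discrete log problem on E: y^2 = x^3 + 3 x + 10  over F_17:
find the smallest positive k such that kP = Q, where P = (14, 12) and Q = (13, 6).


Enumerate multiples of P until we hit Q = (13, 6):
  1P = (14, 12)
  2P = (15, 8)
  3P = (4, 16)
  4P = (8, 6)
  5P = (13, 6)
Match found at i = 5.

k = 5


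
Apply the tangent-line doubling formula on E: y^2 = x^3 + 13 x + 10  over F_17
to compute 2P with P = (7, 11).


Doubling: s = (3 x1^2 + a) / (2 y1)
s = (3*7^2 + 13) / (2*11) mod 17 = 15
x3 = s^2 - 2 x1 mod 17 = 15^2 - 2*7 = 7
y3 = s (x1 - x3) - y1 mod 17 = 15 * (7 - 7) - 11 = 6

2P = (7, 6)


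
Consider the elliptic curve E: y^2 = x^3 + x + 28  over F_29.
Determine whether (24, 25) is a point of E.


Check whether y^2 = x^3 + 1 x + 28 (mod 29) for (x, y) = (24, 25).
LHS: y^2 = 25^2 mod 29 = 16
RHS: x^3 + 1 x + 28 = 24^3 + 1*24 + 28 mod 29 = 14
LHS != RHS

No, not on the curve


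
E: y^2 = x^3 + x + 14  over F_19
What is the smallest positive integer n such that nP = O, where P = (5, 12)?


Compute successive multiples of P until we hit O:
  1P = (5, 12)
  2P = (9, 7)
  3P = (3, 14)
  4P = (12, 14)
  5P = (11, 8)
  6P = (14, 13)
  7P = (4, 5)
  8P = (2, 9)
  ... (continuing to 25P)
  25P = O

ord(P) = 25


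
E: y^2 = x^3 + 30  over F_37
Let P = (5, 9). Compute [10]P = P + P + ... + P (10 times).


k = 10 = 1010_2 (binary, LSB first: 0101)
Double-and-add from P = (5, 9):
  bit 0 = 0: acc unchanged = O
  bit 1 = 1: acc = O + (31, 6) = (31, 6)
  bit 2 = 0: acc unchanged = (31, 6)
  bit 3 = 1: acc = (31, 6) + (29, 31) = (13, 28)

10P = (13, 28)


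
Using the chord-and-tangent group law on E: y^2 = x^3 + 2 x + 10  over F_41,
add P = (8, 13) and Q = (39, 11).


P != Q, so use the chord formula.
s = (y2 - y1) / (x2 - x1) = (39) / (31) mod 41 = 33
x3 = s^2 - x1 - x2 mod 41 = 33^2 - 8 - 39 = 17
y3 = s (x1 - x3) - y1 mod 41 = 33 * (8 - 17) - 13 = 18

P + Q = (17, 18)


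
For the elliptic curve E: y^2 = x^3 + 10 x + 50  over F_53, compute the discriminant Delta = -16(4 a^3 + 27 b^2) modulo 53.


4 a^3 + 27 b^2 = 4*10^3 + 27*50^2 = 4000 + 67500 = 71500
Delta = -16 * (71500) = -1144000
Delta mod 53 = 5

Delta = 5 (mod 53)


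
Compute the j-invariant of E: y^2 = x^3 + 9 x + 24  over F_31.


Delta = -16(4 a^3 + 27 b^2) mod 31 = 4
-1728 * (4 a)^3 = -1728 * (4*9)^3 mod 31 = 8
j = 8 * 4^(-1) mod 31 = 2

j = 2 (mod 31)


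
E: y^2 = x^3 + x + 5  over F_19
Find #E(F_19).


For each x in F_19, count y with y^2 = x^3 + 1 x + 5 mod 19:
  x = 0: RHS = 5, y in [9, 10]  -> 2 point(s)
  x = 1: RHS = 7, y in [8, 11]  -> 2 point(s)
  x = 3: RHS = 16, y in [4, 15]  -> 2 point(s)
  x = 4: RHS = 16, y in [4, 15]  -> 2 point(s)
  x = 11: RHS = 17, y in [6, 13]  -> 2 point(s)
  x = 12: RHS = 16, y in [4, 15]  -> 2 point(s)
  x = 13: RHS = 11, y in [7, 12]  -> 2 point(s)
Affine points: 14. Add the point at infinity: total = 15.

#E(F_19) = 15


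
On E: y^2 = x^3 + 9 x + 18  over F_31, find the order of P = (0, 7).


Compute successive multiples of P until we hit O:
  1P = (0, 7)
  2P = (5, 23)
  3P = (4, 5)
  4P = (4, 26)
  5P = (5, 8)
  6P = (0, 24)
  7P = O

ord(P) = 7


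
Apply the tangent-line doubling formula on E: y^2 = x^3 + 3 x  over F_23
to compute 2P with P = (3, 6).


Doubling: s = (3 x1^2 + a) / (2 y1)
s = (3*3^2 + 3) / (2*6) mod 23 = 14
x3 = s^2 - 2 x1 mod 23 = 14^2 - 2*3 = 6
y3 = s (x1 - x3) - y1 mod 23 = 14 * (3 - 6) - 6 = 21

2P = (6, 21)


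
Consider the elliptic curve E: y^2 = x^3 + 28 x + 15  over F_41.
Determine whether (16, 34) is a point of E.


Check whether y^2 = x^3 + 28 x + 15 (mod 41) for (x, y) = (16, 34).
LHS: y^2 = 34^2 mod 41 = 8
RHS: x^3 + 28 x + 15 = 16^3 + 28*16 + 15 mod 41 = 8
LHS = RHS

Yes, on the curve


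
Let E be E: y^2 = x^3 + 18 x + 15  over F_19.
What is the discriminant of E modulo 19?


4 a^3 + 27 b^2 = 4*18^3 + 27*15^2 = 23328 + 6075 = 29403
Delta = -16 * (29403) = -470448
Delta mod 19 = 11

Delta = 11 (mod 19)


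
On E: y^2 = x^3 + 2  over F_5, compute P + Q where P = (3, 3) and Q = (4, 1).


P != Q, so use the chord formula.
s = (y2 - y1) / (x2 - x1) = (3) / (1) mod 5 = 3
x3 = s^2 - x1 - x2 mod 5 = 3^2 - 3 - 4 = 2
y3 = s (x1 - x3) - y1 mod 5 = 3 * (3 - 2) - 3 = 0

P + Q = (2, 0)


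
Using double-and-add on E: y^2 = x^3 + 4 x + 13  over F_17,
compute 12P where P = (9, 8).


k = 12 = 1100_2 (binary, LSB first: 0011)
Double-and-add from P = (9, 8):
  bit 0 = 0: acc unchanged = O
  bit 1 = 0: acc unchanged = O
  bit 2 = 1: acc = O + (8, 9) = (8, 9)
  bit 3 = 1: acc = (8, 9) + (14, 5) = (3, 16)

12P = (3, 16)


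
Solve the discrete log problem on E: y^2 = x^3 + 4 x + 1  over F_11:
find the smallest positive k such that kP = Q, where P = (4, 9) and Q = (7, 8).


Enumerate multiples of P until we hit Q = (7, 8):
  1P = (4, 9)
  2P = (7, 8)
Match found at i = 2.

k = 2


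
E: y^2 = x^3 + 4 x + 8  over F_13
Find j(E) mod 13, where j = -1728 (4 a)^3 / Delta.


Delta = -16(4 a^3 + 27 b^2) mod 13 = 2
-1728 * (4 a)^3 = -1728 * (4*4)^3 mod 13 = 1
j = 1 * 2^(-1) mod 13 = 7

j = 7 (mod 13)


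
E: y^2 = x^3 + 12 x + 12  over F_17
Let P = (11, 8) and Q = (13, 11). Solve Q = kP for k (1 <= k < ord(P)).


Enumerate multiples of P until we hit Q = (13, 11):
  1P = (11, 8)
  2P = (13, 11)
Match found at i = 2.

k = 2


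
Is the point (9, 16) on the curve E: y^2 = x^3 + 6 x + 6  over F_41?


Check whether y^2 = x^3 + 6 x + 6 (mod 41) for (x, y) = (9, 16).
LHS: y^2 = 16^2 mod 41 = 10
RHS: x^3 + 6 x + 6 = 9^3 + 6*9 + 6 mod 41 = 10
LHS = RHS

Yes, on the curve


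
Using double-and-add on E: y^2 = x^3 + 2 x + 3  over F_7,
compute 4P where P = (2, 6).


k = 4 = 100_2 (binary, LSB first: 001)
Double-and-add from P = (2, 6):
  bit 0 = 0: acc unchanged = O
  bit 1 = 0: acc unchanged = O
  bit 2 = 1: acc = O + (3, 6) = (3, 6)

4P = (3, 6)


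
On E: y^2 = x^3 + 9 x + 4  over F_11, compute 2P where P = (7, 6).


Doubling: s = (3 x1^2 + a) / (2 y1)
s = (3*7^2 + 9) / (2*6) mod 11 = 2
x3 = s^2 - 2 x1 mod 11 = 2^2 - 2*7 = 1
y3 = s (x1 - x3) - y1 mod 11 = 2 * (7 - 1) - 6 = 6

2P = (1, 6)


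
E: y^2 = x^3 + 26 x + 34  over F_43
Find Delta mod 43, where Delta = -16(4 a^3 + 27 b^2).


4 a^3 + 27 b^2 = 4*26^3 + 27*34^2 = 70304 + 31212 = 101516
Delta = -16 * (101516) = -1624256
Delta mod 43 = 26

Delta = 26 (mod 43)


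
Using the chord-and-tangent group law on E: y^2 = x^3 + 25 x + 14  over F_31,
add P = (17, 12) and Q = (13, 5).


P != Q, so use the chord formula.
s = (y2 - y1) / (x2 - x1) = (24) / (27) mod 31 = 25
x3 = s^2 - x1 - x2 mod 31 = 25^2 - 17 - 13 = 6
y3 = s (x1 - x3) - y1 mod 31 = 25 * (17 - 6) - 12 = 15

P + Q = (6, 15)


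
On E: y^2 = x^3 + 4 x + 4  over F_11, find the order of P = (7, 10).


Compute successive multiples of P until we hit O:
  1P = (7, 10)
  2P = (2, 3)
  3P = (0, 2)
  4P = (8, 3)
  5P = (1, 3)
  6P = (1, 8)
  7P = (8, 8)
  8P = (0, 9)
  ... (continuing to 11P)
  11P = O

ord(P) = 11


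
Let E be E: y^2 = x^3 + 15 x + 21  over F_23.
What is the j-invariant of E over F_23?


Delta = -16(4 a^3 + 27 b^2) mod 23 = 13
-1728 * (4 a)^3 = -1728 * (4*15)^3 mod 23 = 2
j = 2 * 13^(-1) mod 23 = 9

j = 9 (mod 23)


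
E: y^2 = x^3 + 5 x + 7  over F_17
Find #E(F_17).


For each x in F_17, count y with y^2 = x^3 + 5 x + 7 mod 17:
  x = 1: RHS = 13, y in [8, 9]  -> 2 point(s)
  x = 2: RHS = 8, y in [5, 12]  -> 2 point(s)
  x = 3: RHS = 15, y in [7, 10]  -> 2 point(s)
  x = 5: RHS = 4, y in [2, 15]  -> 2 point(s)
  x = 6: RHS = 15, y in [7, 10]  -> 2 point(s)
  x = 8: RHS = 15, y in [7, 10]  -> 2 point(s)
  x = 9: RHS = 16, y in [4, 13]  -> 2 point(s)
  x = 11: RHS = 16, y in [4, 13]  -> 2 point(s)
  x = 13: RHS = 8, y in [5, 12]  -> 2 point(s)
  x = 14: RHS = 16, y in [4, 13]  -> 2 point(s)
  x = 16: RHS = 1, y in [1, 16]  -> 2 point(s)
Affine points: 22. Add the point at infinity: total = 23.

#E(F_17) = 23


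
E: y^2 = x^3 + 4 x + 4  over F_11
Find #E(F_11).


For each x in F_11, count y with y^2 = x^3 + 4 x + 4 mod 11:
  x = 0: RHS = 4, y in [2, 9]  -> 2 point(s)
  x = 1: RHS = 9, y in [3, 8]  -> 2 point(s)
  x = 2: RHS = 9, y in [3, 8]  -> 2 point(s)
  x = 7: RHS = 1, y in [1, 10]  -> 2 point(s)
  x = 8: RHS = 9, y in [3, 8]  -> 2 point(s)
Affine points: 10. Add the point at infinity: total = 11.

#E(F_11) = 11


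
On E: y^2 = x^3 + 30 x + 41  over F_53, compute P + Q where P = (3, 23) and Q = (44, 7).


P != Q, so use the chord formula.
s = (y2 - y1) / (x2 - x1) = (37) / (41) mod 53 = 19
x3 = s^2 - x1 - x2 mod 53 = 19^2 - 3 - 44 = 49
y3 = s (x1 - x3) - y1 mod 53 = 19 * (3 - 49) - 23 = 4

P + Q = (49, 4)


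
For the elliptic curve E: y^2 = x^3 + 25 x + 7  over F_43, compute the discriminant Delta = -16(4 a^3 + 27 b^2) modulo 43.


4 a^3 + 27 b^2 = 4*25^3 + 27*7^2 = 62500 + 1323 = 63823
Delta = -16 * (63823) = -1021168
Delta mod 43 = 39

Delta = 39 (mod 43)


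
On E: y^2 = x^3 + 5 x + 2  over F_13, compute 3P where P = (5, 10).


k = 3 = 11_2 (binary, LSB first: 11)
Double-and-add from P = (5, 10):
  bit 0 = 1: acc = O + (5, 10) = (5, 10)
  bit 1 = 1: acc = (5, 10) + (6, 12) = (6, 1)

3P = (6, 1)


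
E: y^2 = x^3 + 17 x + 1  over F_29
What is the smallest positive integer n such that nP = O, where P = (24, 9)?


Compute successive multiples of P until we hit O:
  1P = (24, 9)
  2P = (15, 8)
  3P = (14, 5)
  4P = (19, 22)
  5P = (9, 10)
  6P = (0, 1)
  7P = (18, 22)
  8P = (7, 17)
  ... (continuing to 20P)
  20P = O

ord(P) = 20


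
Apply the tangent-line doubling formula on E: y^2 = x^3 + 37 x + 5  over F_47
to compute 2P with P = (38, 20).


Doubling: s = (3 x1^2 + a) / (2 y1)
s = (3*38^2 + 37) / (2*20) mod 47 = 7
x3 = s^2 - 2 x1 mod 47 = 7^2 - 2*38 = 20
y3 = s (x1 - x3) - y1 mod 47 = 7 * (38 - 20) - 20 = 12

2P = (20, 12)


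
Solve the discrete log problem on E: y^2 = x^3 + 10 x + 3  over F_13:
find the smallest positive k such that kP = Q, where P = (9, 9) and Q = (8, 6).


Enumerate multiples of P until we hit Q = (8, 6):
  1P = (9, 9)
  2P = (11, 12)
  3P = (5, 10)
  4P = (8, 7)
  5P = (0, 9)
  6P = (4, 4)
  7P = (1, 12)
  8P = (7, 0)
  9P = (1, 1)
  10P = (4, 9)
  11P = (0, 4)
  12P = (8, 6)
Match found at i = 12.

k = 12


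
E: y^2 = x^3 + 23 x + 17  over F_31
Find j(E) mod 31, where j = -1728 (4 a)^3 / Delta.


Delta = -16(4 a^3 + 27 b^2) mod 31 = 21
-1728 * (4 a)^3 = -1728 * (4*23)^3 mod 31 = 23
j = 23 * 21^(-1) mod 31 = 7

j = 7 (mod 31)
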